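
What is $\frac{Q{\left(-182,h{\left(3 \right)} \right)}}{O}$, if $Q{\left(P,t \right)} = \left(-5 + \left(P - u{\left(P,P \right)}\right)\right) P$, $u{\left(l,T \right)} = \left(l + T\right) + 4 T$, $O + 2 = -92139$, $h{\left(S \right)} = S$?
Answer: $\frac{23530}{13163} \approx 1.7876$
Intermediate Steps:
$O = -92141$ ($O = -2 - 92139 = -92141$)
$u{\left(l,T \right)} = l + 5 T$ ($u{\left(l,T \right)} = \left(T + l\right) + 4 T = l + 5 T$)
$Q{\left(P,t \right)} = P \left(-5 - 5 P\right)$ ($Q{\left(P,t \right)} = \left(-5 + \left(P - \left(P + 5 P\right)\right)\right) P = \left(-5 + \left(P - 6 P\right)\right) P = \left(-5 - 5 P\right) P = P \left(-5 - 5 P\right)$)
$\frac{Q{\left(-182,h{\left(3 \right)} \right)}}{O} = \frac{\left(-5\right) \left(-182\right) \left(1 - 182\right)}{-92141} = \left(-5\right) \left(-182\right) \left(-181\right) \left(- \frac{1}{92141}\right) = \left(-164710\right) \left(- \frac{1}{92141}\right) = \frac{23530}{13163}$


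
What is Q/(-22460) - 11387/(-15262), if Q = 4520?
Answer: 9338389/17139226 ≈ 0.54486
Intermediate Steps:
Q/(-22460) - 11387/(-15262) = 4520/(-22460) - 11387/(-15262) = 4520*(-1/22460) - 11387*(-1/15262) = -226/1123 + 11387/15262 = 9338389/17139226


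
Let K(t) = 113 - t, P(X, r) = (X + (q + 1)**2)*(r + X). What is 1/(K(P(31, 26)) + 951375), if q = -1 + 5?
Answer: 1/948296 ≈ 1.0545e-6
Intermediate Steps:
q = 4
P(X, r) = (25 + X)*(X + r) (P(X, r) = (X + (4 + 1)**2)*(r + X) = (X + 5**2)*(X + r) = (X + 25)*(X + r) = (25 + X)*(X + r))
1/(K(P(31, 26)) + 951375) = 1/((113 - (31**2 + 25*31 + 25*26 + 31*26)) + 951375) = 1/((113 - (961 + 775 + 650 + 806)) + 951375) = 1/((113 - 1*3192) + 951375) = 1/((113 - 3192) + 951375) = 1/(-3079 + 951375) = 1/948296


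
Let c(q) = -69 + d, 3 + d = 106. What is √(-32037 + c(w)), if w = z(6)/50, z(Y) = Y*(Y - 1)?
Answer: I*√32003 ≈ 178.89*I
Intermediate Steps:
z(Y) = Y*(-1 + Y)
d = 103 (d = -3 + 106 = 103)
w = ⅗ (w = (6*(-1 + 6))/50 = (6*5)*(1/50) = 30*(1/50) = ⅗ ≈ 0.60000)
c(q) = 34 (c(q) = -69 + 103 = 34)
√(-32037 + c(w)) = √(-32037 + 34) = √(-32003) = I*√32003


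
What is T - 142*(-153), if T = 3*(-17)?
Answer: 21675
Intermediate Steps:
T = -51
T - 142*(-153) = -51 - 142*(-153) = -51 + 21726 = 21675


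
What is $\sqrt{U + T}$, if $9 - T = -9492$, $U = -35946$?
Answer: $i \sqrt{26445} \approx 162.62 i$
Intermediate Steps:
$T = 9501$ ($T = 9 - -9492 = 9 + 9492 = 9501$)
$\sqrt{U + T} = \sqrt{-35946 + 9501} = \sqrt{-26445} = i \sqrt{26445}$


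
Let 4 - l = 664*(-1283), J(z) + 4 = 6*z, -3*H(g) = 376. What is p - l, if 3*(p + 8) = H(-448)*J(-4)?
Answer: -7656788/9 ≈ -8.5075e+5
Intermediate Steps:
H(g) = -376/3 (H(g) = -1/3*376 = -376/3)
J(z) = -4 + 6*z
p = 10456/9 (p = -8 + (-376*(-4 + 6*(-4))/3)/3 = -8 + (-376*(-4 - 24)/3)/3 = -8 + (-376/3*(-28))/3 = -8 + (1/3)*(10528/3) = -8 + 10528/9 = 10456/9 ≈ 1161.8)
l = 851916 (l = 4 - 664*(-1283) = 4 - 1*(-851912) = 4 + 851912 = 851916)
p - l = 10456/9 - 1*851916 = 10456/9 - 851916 = -7656788/9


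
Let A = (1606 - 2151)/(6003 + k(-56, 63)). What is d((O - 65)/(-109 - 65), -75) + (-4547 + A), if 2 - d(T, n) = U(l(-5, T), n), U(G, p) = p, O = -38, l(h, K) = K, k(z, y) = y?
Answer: -27115565/6066 ≈ -4470.1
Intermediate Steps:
A = -545/6066 (A = (1606 - 2151)/(6003 + 63) = -545/6066 ≈ -0.089845)
d(T, n) = 2 - n
d((O - 65)/(-109 - 65), -75) + (-4547 + A) = (2 - 1*(-75)) + (-4547 - 545/6066) = (2 + 75) - 27582647/6066 = 77 - 27582647/6066 = -27115565/6066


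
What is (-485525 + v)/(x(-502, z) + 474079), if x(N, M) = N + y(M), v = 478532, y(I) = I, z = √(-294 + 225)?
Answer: -157701141/10679770238 + 333*I*√69/10679770238 ≈ -0.014766 + 2.59e-7*I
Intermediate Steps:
z = I*√69 (z = √(-69) = I*√69 ≈ 8.3066*I)
x(N, M) = M + N (x(N, M) = N + M = M + N)
(-485525 + v)/(x(-502, z) + 474079) = (-485525 + 478532)/((I*√69 - 502) + 474079) = -6993/((-502 + I*√69) + 474079) = -6993/(473577 + I*√69)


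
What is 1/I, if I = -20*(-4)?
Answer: 1/80 ≈ 0.012500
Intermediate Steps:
I = 80
1/I = 1/80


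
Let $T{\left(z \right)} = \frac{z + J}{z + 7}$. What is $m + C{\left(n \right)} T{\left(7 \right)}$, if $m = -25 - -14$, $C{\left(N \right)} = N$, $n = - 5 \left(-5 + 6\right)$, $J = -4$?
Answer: $- \frac{169}{14} \approx -12.071$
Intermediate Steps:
$n = -5$ ($n = \left(-5\right) 1 = -5$)
$T{\left(z \right)} = \frac{-4 + z}{7 + z}$ ($T{\left(z \right)} = \frac{z - 4}{z + 7} = \frac{-4 + z}{7 + z}$)
$m = -11$ ($m = -25 + 14 = -11$)
$m + C{\left(n \right)} T{\left(7 \right)} = -11 - 5 \frac{-4 + 7}{7 + 7} = -11 - 5 \cdot \frac{1}{14} \cdot 3 = -11 - \frac{15}{14} = - \frac{169}{14}$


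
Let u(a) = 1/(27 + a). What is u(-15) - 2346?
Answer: -28151/12 ≈ -2345.9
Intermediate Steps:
u(-15) - 2346 = 1/(27 - 15) - 2346 = 1/12 - 2346 = -28151/12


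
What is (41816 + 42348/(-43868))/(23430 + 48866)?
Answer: 458585485/792870232 ≈ 0.57839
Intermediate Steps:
(41816 + 42348/(-43868))/(23430 + 48866) = (41816 + 42348*(-1/43868))/72296 = (41816 - 10587/10967)*(1/72296) = (458585485/10967)*(1/72296) = 458585485/792870232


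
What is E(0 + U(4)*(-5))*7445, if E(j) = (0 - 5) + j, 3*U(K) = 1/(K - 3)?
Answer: -148900/3 ≈ -49633.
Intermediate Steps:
U(K) = 1/(3*(-3 + K)) (U(K) = 1/(3*(K - 3)) = 1/(3*(-3 + K)))
E(j) = -5 + j
E(0 + U(4)*(-5))*7445 = (-5 + (0 + (1/(3*(-3 + 4)))*(-5)))*7445 = (-5 + (0 + ((1/3)/1)*(-5)))*7445 = (-5 + (0 + ((1/3)*1)*(-5)))*7445 = (-5 + (0 + (1/3)*(-5)))*7445 = (-5 + (0 - 5/3))*7445 = (-5 - 5/3)*7445 = -20/3*7445 = -148900/3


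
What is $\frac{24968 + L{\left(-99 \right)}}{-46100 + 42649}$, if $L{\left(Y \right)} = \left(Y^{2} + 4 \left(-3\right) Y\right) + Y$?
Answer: $- \frac{35858}{3451} \approx -10.391$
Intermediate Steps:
$L{\left(Y \right)} = Y^{2} - 11 Y$ ($L{\left(Y \right)} = \left(Y^{2} - 12 Y\right) + Y = Y^{2} - 11 Y$)
$\frac{24968 + L{\left(-99 \right)}}{-46100 + 42649} = \frac{24968 - 99 \left(-11 - 99\right)}{-46100 + 42649} = \frac{24968 - -10890}{-3451} = \left(24968 + 10890\right) \left(- \frac{1}{3451}\right) = 35858 \left(- \frac{1}{3451}\right) = - \frac{35858}{3451}$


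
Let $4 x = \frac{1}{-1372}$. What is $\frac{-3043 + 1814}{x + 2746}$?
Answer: $- \frac{6744752}{15070047} \approx -0.44756$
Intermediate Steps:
$x = - \frac{1}{5488}$ ($x = \frac{1}{4 \left(-1372\right)} = \frac{1}{4} \left(- \frac{1}{1372}\right) = - \frac{1}{5488} \approx -0.00018222$)
$\frac{-3043 + 1814}{x + 2746} = \frac{-3043 + 1814}{- \frac{1}{5488} + 2746} = - \frac{1229}{\frac{15070047}{5488}} = \left(-1229\right) \frac{5488}{15070047} = - \frac{6744752}{15070047}$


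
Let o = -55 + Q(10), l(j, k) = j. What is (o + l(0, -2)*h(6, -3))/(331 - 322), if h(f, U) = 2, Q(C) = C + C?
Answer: -35/9 ≈ -3.8889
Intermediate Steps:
Q(C) = 2*C
o = -35 (o = -55 + 2*10 = -55 + 20 = -35)
(o + l(0, -2)*h(6, -3))/(331 - 322) = (-35 + 0*2)/(331 - 322) = (-35 + 0)/9 = -35*1/9 = -35/9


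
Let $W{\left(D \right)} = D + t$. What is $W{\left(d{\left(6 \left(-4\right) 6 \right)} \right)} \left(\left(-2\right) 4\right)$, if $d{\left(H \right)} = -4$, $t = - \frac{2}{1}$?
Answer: $48$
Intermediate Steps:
$t = -2$ ($t = \left(-2\right) 1 = -2$)
$W{\left(D \right)} = -2 + D$ ($W{\left(D \right)} = D - 2 = -2 + D$)
$W{\left(d{\left(6 \left(-4\right) 6 \right)} \right)} \left(\left(-2\right) 4\right) = \left(-2 - 4\right) \left(\left(-2\right) 4\right) = \left(-6\right) \left(-8\right) = 48$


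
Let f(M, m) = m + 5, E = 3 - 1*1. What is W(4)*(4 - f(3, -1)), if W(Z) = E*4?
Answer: 0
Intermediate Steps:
E = 2 (E = 3 - 1 = 2)
f(M, m) = 5 + m
W(Z) = 8 (W(Z) = 2*4 = 8)
W(4)*(4 - f(3, -1)) = 8*(4 - (5 - 1)) = 8*(4 - 1*4) = 8*(4 - 4) = 8*0 = 0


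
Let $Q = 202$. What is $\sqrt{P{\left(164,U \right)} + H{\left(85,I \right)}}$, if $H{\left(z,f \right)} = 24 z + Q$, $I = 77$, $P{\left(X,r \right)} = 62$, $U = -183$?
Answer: $48$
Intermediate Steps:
$H{\left(z,f \right)} = 202 + 24 z$ ($H{\left(z,f \right)} = 24 z + 202 = 202 + 24 z$)
$\sqrt{P{\left(164,U \right)} + H{\left(85,I \right)}} = \sqrt{62 + \left(202 + 24 \cdot 85\right)} = \sqrt{62 + \left(202 + 2040\right)} = \sqrt{62 + 2242} = \sqrt{2304} = 48$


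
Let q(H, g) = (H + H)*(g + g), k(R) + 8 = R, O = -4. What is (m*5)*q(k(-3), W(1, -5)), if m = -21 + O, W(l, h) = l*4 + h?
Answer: -5500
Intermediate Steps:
W(l, h) = h + 4*l (W(l, h) = 4*l + h = h + 4*l)
k(R) = -8 + R
q(H, g) = 4*H*g (q(H, g) = (2*H)*(2*g) = 4*H*g)
m = -25 (m = -21 - 4 = -25)
(m*5)*q(k(-3), W(1, -5)) = (-25*5)*(4*(-8 - 3)*(-5 + 4*1)) = -500*(-11)*(-5 + 4) = -500*(-11)*(-1) = -125*44 = -5500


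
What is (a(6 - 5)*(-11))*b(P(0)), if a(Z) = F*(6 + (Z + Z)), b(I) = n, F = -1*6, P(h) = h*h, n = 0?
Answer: 0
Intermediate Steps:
P(h) = h²
F = -6
b(I) = 0
a(Z) = -36 - 12*Z (a(Z) = -6*(6 + (Z + Z)) = -6*(6 + 2*Z) = -36 - 12*Z)
(a(6 - 5)*(-11))*b(P(0)) = ((-36 - 12*(6 - 5))*(-11))*0 = ((-36 - 12*1)*(-11))*0 = ((-36 - 12)*(-11))*0 = -48*(-11)*0 = 528*0 = 0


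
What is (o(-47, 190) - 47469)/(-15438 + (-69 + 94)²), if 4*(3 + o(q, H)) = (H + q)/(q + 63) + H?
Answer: 3035025/948032 ≈ 3.2014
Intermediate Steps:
o(q, H) = -3 + H/4 + (H + q)/(4*(63 + q)) (o(q, H) = -3 + ((H + q)/(q + 63) + H)/4 = -3 + ((H + q)/(63 + q) + H)/4 = -3 + (H + (H + q)/(63 + q))/4 = -3 + (H/4 + (H + q)/(4*(63 + q))) = -3 + H/4 + (H + q)/(4*(63 + q)))
(o(-47, 190) - 47469)/(-15438 + (-69 + 94)²) = ((-756 - 11*(-47) + 64*190 + 190*(-47))/(4*(63 - 47)) - 47469)/(-15438 + (-69 + 94)²) = ((¼)*(-756 + 517 + 12160 - 8930)/16 - 47469)/(-15438 + 25²) = ((¼)*(1/16)*2991 - 47469)/(-15438 + 625) = (2991/64 - 47469)/(-14813) = -3035025/64*(-1/14813) = 3035025/948032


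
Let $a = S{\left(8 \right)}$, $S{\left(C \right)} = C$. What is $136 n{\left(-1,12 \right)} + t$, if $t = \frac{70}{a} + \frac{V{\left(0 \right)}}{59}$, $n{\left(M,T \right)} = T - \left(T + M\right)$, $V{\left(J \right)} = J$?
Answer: $\frac{579}{4} \approx 144.75$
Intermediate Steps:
$n{\left(M,T \right)} = - M$ ($n{\left(M,T \right)} = T - \left(M + T\right) = - M$)
$a = 8$
$t = \frac{35}{4}$ ($t = \frac{70}{8} + \frac{0}{59} = 70 \cdot \frac{1}{8} + 0 \cdot \frac{1}{59} = \frac{35}{4} + 0 = \frac{35}{4} \approx 8.75$)
$136 n{\left(-1,12 \right)} + t = 136 \left(\left(-1\right) \left(-1\right)\right) + \frac{35}{4} = 136 \cdot 1 + \frac{35}{4} = 136 + \frac{35}{4} = \frac{579}{4}$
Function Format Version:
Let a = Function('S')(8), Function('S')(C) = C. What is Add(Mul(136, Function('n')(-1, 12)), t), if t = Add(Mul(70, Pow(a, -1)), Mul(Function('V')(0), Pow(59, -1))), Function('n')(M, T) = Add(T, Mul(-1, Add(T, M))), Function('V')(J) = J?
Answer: Rational(579, 4) ≈ 144.75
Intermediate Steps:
Function('n')(M, T) = Mul(-1, M) (Function('n')(M, T) = Add(T, Mul(-1, Add(M, T))) = Add(T, Add(Mul(-1, M), Mul(-1, T))) = Mul(-1, M))
a = 8
t = Rational(35, 4) (t = Add(Mul(70, Pow(8, -1)), Mul(0, Pow(59, -1))) = Add(Mul(70, Rational(1, 8)), Mul(0, Rational(1, 59))) = Add(Rational(35, 4), 0) = Rational(35, 4) ≈ 8.7500)
Add(Mul(136, Function('n')(-1, 12)), t) = Add(Mul(136, Mul(-1, -1)), Rational(35, 4)) = Add(Mul(136, 1), Rational(35, 4)) = Add(136, Rational(35, 4)) = Rational(579, 4)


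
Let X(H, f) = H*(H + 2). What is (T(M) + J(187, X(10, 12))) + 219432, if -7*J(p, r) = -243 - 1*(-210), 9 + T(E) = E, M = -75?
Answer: 1535469/7 ≈ 2.1935e+5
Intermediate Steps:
X(H, f) = H*(2 + H)
T(E) = -9 + E
J(p, r) = 33/7 (J(p, r) = -(-243 - 1*(-210))/7 = -(-243 + 210)/7 = -⅐*(-33) = 33/7)
(T(M) + J(187, X(10, 12))) + 219432 = ((-9 - 75) + 33/7) + 219432 = (-84 + 33/7) + 219432 = -555/7 + 219432 = 1535469/7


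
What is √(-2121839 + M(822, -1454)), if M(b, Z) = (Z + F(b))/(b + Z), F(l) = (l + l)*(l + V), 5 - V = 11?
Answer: 11*I*√438202651/158 ≈ 1457.4*I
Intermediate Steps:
V = -6 (V = 5 - 1*11 = 5 - 11 = -6)
F(l) = 2*l*(-6 + l) (F(l) = (l + l)*(l - 6) = (2*l)*(-6 + l) = 2*l*(-6 + l))
M(b, Z) = (Z + 2*b*(-6 + b))/(Z + b) (M(b, Z) = (Z + 2*b*(-6 + b))/(b + Z) = (Z + 2*b*(-6 + b))/(Z + b))
√(-2121839 + M(822, -1454)) = √(-2121839 + (-1454 + 2*822*(-6 + 822))/(-1454 + 822)) = √(-2121839 + (-1454 + 2*822*816)/(-632)) = √(-2121839 - (-1454 + 1341504)/632) = √(-2121839 - 1/632*1340050) = √(-2121839 - 670025/316) = √(-671171149/316) = 11*I*√438202651/158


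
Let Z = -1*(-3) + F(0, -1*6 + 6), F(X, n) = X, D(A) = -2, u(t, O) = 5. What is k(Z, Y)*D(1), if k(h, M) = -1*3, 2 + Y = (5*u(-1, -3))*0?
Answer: 6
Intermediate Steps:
Y = -2 (Y = -2 + (5*5)*0 = -2 + 25*0 = -2 + 0 = -2)
Z = 3 (Z = -1*(-3) + 0 = 3 + 0 = 3)
k(h, M) = -3
k(Z, Y)*D(1) = -3*(-2) = 6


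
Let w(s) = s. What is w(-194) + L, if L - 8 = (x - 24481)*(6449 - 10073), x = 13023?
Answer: 41523606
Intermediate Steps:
L = 41523800 (L = 8 + (13023 - 24481)*(6449 - 10073) = 8 - 11458*(-3624) = 8 + 41523792 = 41523800)
w(-194) + L = -194 + 41523800 = 41523606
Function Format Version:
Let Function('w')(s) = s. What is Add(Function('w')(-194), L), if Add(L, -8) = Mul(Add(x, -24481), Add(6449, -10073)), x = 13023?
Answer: 41523606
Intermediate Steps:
L = 41523800 (L = Add(8, Mul(Add(13023, -24481), Add(6449, -10073))) = Add(8, Mul(-11458, -3624)) = Add(8, 41523792) = 41523800)
Add(Function('w')(-194), L) = Add(-194, 41523800) = 41523606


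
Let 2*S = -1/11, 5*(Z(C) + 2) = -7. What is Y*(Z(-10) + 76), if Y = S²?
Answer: 3/20 ≈ 0.15000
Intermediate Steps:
Z(C) = -17/5 (Z(C) = -2 + (⅕)*(-7) = -2 - 7/5 = -17/5)
S = -1/22 (S = (-1/11)/2 = (-1*1/11)/2 = (½)*(-1/11) = -1/22 ≈ -0.045455)
Y = 1/484 (Y = (-1/22)² = 1/484 ≈ 0.0020661)
Y*(Z(-10) + 76) = (-17/5 + 76)/484 = (1/484)*(363/5) = 3/20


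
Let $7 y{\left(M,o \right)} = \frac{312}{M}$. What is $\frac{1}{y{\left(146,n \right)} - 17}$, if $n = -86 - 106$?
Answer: $- \frac{511}{8531} \approx -0.059899$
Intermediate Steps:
$n = -192$ ($n = -86 - 106 = -192$)
$y{\left(M,o \right)} = \frac{312}{7 M}$ ($y{\left(M,o \right)} = \frac{312 \frac{1}{M}}{7} = \frac{312}{7 M}$)
$\frac{1}{y{\left(146,n \right)} - 17} = \frac{1}{\frac{312}{7 \cdot 146} - 17} = \frac{1}{\frac{312}{7} \cdot \frac{1}{146} - 17} = \frac{1}{\frac{156}{511} - 17} = \frac{1}{- \frac{8531}{511}} = - \frac{511}{8531}$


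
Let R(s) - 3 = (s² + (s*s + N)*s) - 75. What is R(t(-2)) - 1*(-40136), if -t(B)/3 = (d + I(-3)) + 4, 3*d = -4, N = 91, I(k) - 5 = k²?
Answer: -86986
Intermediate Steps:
I(k) = 5 + k²
d = -4/3 (d = (⅓)*(-4) = -4/3 ≈ -1.3333)
t(B) = -50 (t(B) = -3*((-4/3 + (5 + (-3)²)) + 4) = -3*((-4/3 + (5 + 9)) + 4) = -3*((-4/3 + 14) + 4) = -3*(38/3 + 4) = -3*50/3 = -50)
R(s) = -72 + s² + s*(91 + s²) (R(s) = 3 + ((s² + (s*s + 91)*s) - 75) = 3 + ((s² + (s² + 91)*s) - 75) = 3 + ((s² + (91 + s²)*s) - 75) = 3 + ((s² + s*(91 + s²)) - 75) = 3 + (-75 + s² + s*(91 + s²)) = -72 + s² + s*(91 + s²))
R(t(-2)) - 1*(-40136) = (-72 + (-50)² + (-50)³ + 91*(-50)) - 1*(-40136) = (-72 + 2500 - 125000 - 4550) + 40136 = -127122 + 40136 = -86986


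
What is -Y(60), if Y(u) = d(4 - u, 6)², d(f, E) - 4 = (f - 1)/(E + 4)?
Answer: -289/100 ≈ -2.8900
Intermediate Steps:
d(f, E) = 4 + (-1 + f)/(4 + E) (d(f, E) = 4 + (f - 1)/(E + 4) = 4 + (-1 + f)/(4 + E))
Y(u) = (43/10 - u/10)² (Y(u) = ((15 + (4 - u) + 4*6)/(4 + 6))² = ((15 + (4 - u) + 24)/10)² = ((43 - u)/10)² = (43/10 - u/10)²)
-Y(60) = -(-43 + 60)²/100 = -17²/100 = -289/100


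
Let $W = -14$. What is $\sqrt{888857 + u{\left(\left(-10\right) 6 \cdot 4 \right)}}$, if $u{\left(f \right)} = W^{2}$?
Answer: $\sqrt{889053} \approx 942.9$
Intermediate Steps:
$u{\left(f \right)} = 196$ ($u{\left(f \right)} = \left(-14\right)^{2} = 196$)
$\sqrt{888857 + u{\left(\left(-10\right) 6 \cdot 4 \right)}} = \sqrt{888857 + 196} = \sqrt{889053}$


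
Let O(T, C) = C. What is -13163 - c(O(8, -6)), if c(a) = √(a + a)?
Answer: -13163 - 2*I*√3 ≈ -13163.0 - 3.4641*I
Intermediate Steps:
c(a) = √2*√a (c(a) = √(2*a) = √2*√a)
-13163 - c(O(8, -6)) = -13163 - √2*√(-6) = -13163 - √2*I*√6 = -13163 - 2*I*√3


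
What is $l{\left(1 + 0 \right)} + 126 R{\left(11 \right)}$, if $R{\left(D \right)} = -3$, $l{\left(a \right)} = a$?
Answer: $-377$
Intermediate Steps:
$l{\left(1 + 0 \right)} + 126 R{\left(11 \right)} = \left(1 + 0\right) + 126 \left(-3\right) = 1 - 378 = -377$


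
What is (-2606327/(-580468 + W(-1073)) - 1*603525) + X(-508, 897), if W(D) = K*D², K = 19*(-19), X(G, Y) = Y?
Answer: -250819940096509/416210237 ≈ -6.0263e+5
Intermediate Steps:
K = -361
W(D) = -361*D²
(-2606327/(-580468 + W(-1073)) - 1*603525) + X(-508, 897) = (-2606327/(-580468 - 361*(-1073)²) - 1*603525) + 897 = (-2606327/(-580468 - 361*1151329) - 603525) + 897 = (-2606327/(-580468 - 415629769) - 603525) + 897 = (-2606327/(-416210237) - 603525) + 897 = (-2606327*(-1/416210237) - 603525) + 897 = (2606327/416210237 - 603525) + 897 = -251193280679098/416210237 + 897 = -250819940096509/416210237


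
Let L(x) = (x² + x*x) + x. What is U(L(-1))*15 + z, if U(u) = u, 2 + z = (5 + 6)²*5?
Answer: 618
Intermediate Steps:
L(x) = x + 2*x² (L(x) = (x² + x²) + x = 2*x² + x = x + 2*x²)
z = 603 (z = -2 + (5 + 6)²*5 = -2 + 11²*5 = -2 + 121*5 = -2 + 605 = 603)
U(L(-1))*15 + z = -(1 + 2*(-1))*15 + 603 = -(1 - 2)*15 + 603 = -1*(-1)*15 + 603 = 1*15 + 603 = 15 + 603 = 618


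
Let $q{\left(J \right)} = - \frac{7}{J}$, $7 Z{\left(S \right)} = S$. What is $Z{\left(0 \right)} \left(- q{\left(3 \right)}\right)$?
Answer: $0$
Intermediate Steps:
$Z{\left(S \right)} = \frac{S}{7}$
$Z{\left(0 \right)} \left(- q{\left(3 \right)}\right) = \frac{1}{7} \cdot 0 \left(- \frac{-7}{3}\right) = 0 \left(- \frac{-7}{3}\right) = 0 \left(\left(-1\right) \left(- \frac{7}{3}\right)\right) = 0 \cdot \frac{7}{3} = 0$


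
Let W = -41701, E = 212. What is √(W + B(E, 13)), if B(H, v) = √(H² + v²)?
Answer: √(-41701 + √45113) ≈ 203.69*I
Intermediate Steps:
√(W + B(E, 13)) = √(-41701 + √(212² + 13²)) = √(-41701 + √(44944 + 169)) = √(-41701 + √45113)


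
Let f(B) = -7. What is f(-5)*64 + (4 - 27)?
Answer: -471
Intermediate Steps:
f(-5)*64 + (4 - 27) = -7*64 + (4 - 27) = -448 - 23 = -471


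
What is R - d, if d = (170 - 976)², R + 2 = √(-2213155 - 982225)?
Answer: -649638 + 2*I*√798845 ≈ -6.4964e+5 + 1787.6*I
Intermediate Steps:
R = -2 + 2*I*√798845 (R = -2 + √(-2213155 - 982225) = -2 + √(-3195380) = -2 + 2*I*√798845 ≈ -2.0 + 1787.6*I)
d = 649636 (d = (-806)² = 649636)
R - d = (-2 + 2*I*√798845) - 1*649636 = (-2 + 2*I*√798845) - 649636 = -649638 + 2*I*√798845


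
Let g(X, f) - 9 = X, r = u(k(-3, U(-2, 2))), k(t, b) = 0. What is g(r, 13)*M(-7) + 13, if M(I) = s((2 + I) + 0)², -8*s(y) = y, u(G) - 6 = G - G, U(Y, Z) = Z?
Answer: 1207/64 ≈ 18.859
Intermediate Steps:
u(G) = 6 (u(G) = 6 + (G - G) = 6 + 0 = 6)
r = 6
s(y) = -y/8
g(X, f) = 9 + X
M(I) = (-¼ - I/8)² (M(I) = (-((2 + I) + 0)/8)² = (-(2 + I)/8)² = (-¼ - I/8)²)
g(r, 13)*M(-7) + 13 = (9 + 6)*((2 - 7)²/64) + 13 = 15*((1/64)*(-5)²) + 13 = 15*((1/64)*25) + 13 = 15*(25/64) + 13 = 375/64 + 13 = 1207/64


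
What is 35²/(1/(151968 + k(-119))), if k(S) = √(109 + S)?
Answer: 186160800 + 1225*I*√10 ≈ 1.8616e+8 + 3873.8*I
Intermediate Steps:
35²/(1/(151968 + k(-119))) = 35²/(1/(151968 + √(109 - 119))) = 1225/(1/(151968 + √(-10))) = 1225/(1/(151968 + I*√10)) = 1225*(151968 + I*√10) = 186160800 + 1225*I*√10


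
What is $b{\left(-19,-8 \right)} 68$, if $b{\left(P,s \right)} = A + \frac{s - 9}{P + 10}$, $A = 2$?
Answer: $\frac{2380}{9} \approx 264.44$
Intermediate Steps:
$b{\left(P,s \right)} = 2 + \frac{-9 + s}{10 + P}$ ($b{\left(P,s \right)} = 2 + \frac{s - 9}{P + 10} = 2 + \frac{-9 + s}{10 + P}$)
$b{\left(-19,-8 \right)} 68 = \frac{11 - 8 + 2 \left(-19\right)}{10 - 19} \cdot 68 = \frac{11 - 8 - 38}{-9} \cdot 68 = \left(- \frac{1}{9}\right) \left(-35\right) 68 = \frac{35}{9} \cdot 68 = \frac{2380}{9}$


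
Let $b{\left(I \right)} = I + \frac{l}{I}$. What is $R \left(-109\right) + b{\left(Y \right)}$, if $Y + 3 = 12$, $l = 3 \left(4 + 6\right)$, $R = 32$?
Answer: $- \frac{10427}{3} \approx -3475.7$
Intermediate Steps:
$l = 30$ ($l = 3 \cdot 10 = 30$)
$Y = 9$ ($Y = -3 + 12 = 9$)
$b{\left(I \right)} = I + \frac{30}{I}$
$R \left(-109\right) + b{\left(Y \right)} = 32 \left(-109\right) + \left(9 + \frac{30}{9}\right) = -3488 + \left(9 + 30 \cdot \frac{1}{9}\right) = -3488 + \left(9 + \frac{10}{3}\right) = -3488 + \frac{37}{3} = - \frac{10427}{3}$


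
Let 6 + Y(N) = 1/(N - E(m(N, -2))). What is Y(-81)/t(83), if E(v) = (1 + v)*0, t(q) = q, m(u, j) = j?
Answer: -487/6723 ≈ -0.072438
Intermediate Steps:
E(v) = 0
Y(N) = -6 + 1/N (Y(N) = -6 + 1/(N - 1*0) = -6 + 1/(N + 0) = -6 + 1/N)
Y(-81)/t(83) = (-6 + 1/(-81))/83 = (-6 - 1/81)*(1/83) = -487/81*1/83 = -487/6723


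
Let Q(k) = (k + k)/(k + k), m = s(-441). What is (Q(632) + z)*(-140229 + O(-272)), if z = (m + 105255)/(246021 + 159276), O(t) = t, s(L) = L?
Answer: -2654485393/15011 ≈ -1.7684e+5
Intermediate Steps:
m = -441
Q(k) = 1 (Q(k) = (2*k)/((2*k)) = (2*k)*(1/(2*k)) = 1)
z = 3882/15011 (z = (-441 + 105255)/(246021 + 159276) = 104814/405297 = 104814*(1/405297) = 3882/15011 ≈ 0.25861)
(Q(632) + z)*(-140229 + O(-272)) = (1 + 3882/15011)*(-140229 - 272) = (18893/15011)*(-140501) = -2654485393/15011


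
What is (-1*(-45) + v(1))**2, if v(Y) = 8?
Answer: 2809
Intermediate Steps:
(-1*(-45) + v(1))**2 = (-1*(-45) + 8)**2 = (45 + 8)**2 = 53**2 = 2809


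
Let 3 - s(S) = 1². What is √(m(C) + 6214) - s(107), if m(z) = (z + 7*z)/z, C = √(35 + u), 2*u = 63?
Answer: -2 + √6222 ≈ 76.880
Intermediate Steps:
u = 63/2 (u = (½)*63 = 63/2 ≈ 31.500)
s(S) = 2 (s(S) = 3 - 1*1² = 3 - 1*1 = 3 - 1 = 2)
C = √266/2 (C = √(35 + 63/2) = √(133/2) = √266/2 ≈ 8.1548)
m(z) = 8 (m(z) = (8*z)/z = 8)
√(m(C) + 6214) - s(107) = √(8 + 6214) - 1*2 = √6222 - 2 = -2 + √6222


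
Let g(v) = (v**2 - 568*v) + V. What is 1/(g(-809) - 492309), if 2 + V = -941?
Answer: 1/620741 ≈ 1.6110e-6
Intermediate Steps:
V = -943 (V = -2 - 941 = -943)
g(v) = -943 + v**2 - 568*v (g(v) = (v**2 - 568*v) - 943 = -943 + v**2 - 568*v)
1/(g(-809) - 492309) = 1/((-943 + (-809)**2 - 568*(-809)) - 492309) = 1/((-943 + 654481 + 459512) - 492309) = 1/(1113050 - 492309) = 1/620741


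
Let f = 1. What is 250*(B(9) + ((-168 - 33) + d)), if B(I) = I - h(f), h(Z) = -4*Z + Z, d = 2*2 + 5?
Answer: -45000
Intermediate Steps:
d = 9 (d = 4 + 5 = 9)
h(Z) = -3*Z
B(I) = 3 + I (B(I) = I - (-3) = I - 1*(-3) = I + 3 = 3 + I)
250*(B(9) + ((-168 - 33) + d)) = 250*((3 + 9) + ((-168 - 33) + 9)) = 250*(12 + (-201 + 9)) = 250*(12 - 192) = 250*(-180) = -45000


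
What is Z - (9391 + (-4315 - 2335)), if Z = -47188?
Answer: -49929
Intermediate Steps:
Z - (9391 + (-4315 - 2335)) = -47188 - (9391 + (-4315 - 2335)) = -47188 - (9391 - 6650) = -47188 - 1*2741 = -47188 - 2741 = -49929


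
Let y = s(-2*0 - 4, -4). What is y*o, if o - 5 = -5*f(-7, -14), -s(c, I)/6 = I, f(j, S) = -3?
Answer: 480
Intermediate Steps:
s(c, I) = -6*I
o = 20 (o = 5 - 5*(-3) = 5 + 15 = 20)
y = 24 (y = -6*(-4) = 24)
y*o = 24*20 = 480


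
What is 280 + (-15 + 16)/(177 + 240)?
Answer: 116761/417 ≈ 280.00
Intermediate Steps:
280 + (-15 + 16)/(177 + 240) = 280 + 1/417 = 116761/417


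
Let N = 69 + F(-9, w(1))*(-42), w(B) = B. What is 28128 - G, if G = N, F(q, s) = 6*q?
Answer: 25791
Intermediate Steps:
N = 2337 (N = 69 + (6*(-9))*(-42) = 69 - 54*(-42) = 69 + 2268 = 2337)
G = 2337
28128 - G = 28128 - 1*2337 = 28128 - 2337 = 25791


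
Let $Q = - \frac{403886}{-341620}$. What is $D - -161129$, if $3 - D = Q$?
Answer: $\frac{27522754977}{170810} \approx 1.6113 \cdot 10^{5}$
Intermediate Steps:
$Q = \frac{201943}{170810}$ ($Q = \left(-403886\right) \left(- \frac{1}{341620}\right) = \frac{201943}{170810} \approx 1.1823$)
$D = \frac{310487}{170810}$ ($D = 3 - \frac{201943}{170810} = \frac{310487}{170810} \approx 1.8177$)
$D - -161129 = \frac{310487}{170810} - -161129 = \frac{310487}{170810} + 161129 = \frac{27522754977}{170810}$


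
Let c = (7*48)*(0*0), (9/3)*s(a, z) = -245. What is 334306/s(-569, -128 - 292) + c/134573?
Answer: -143274/35 ≈ -4093.5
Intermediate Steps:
s(a, z) = -245/3 (s(a, z) = (⅓)*(-245) = -245/3)
c = 0 (c = 336*0 = 0)
334306/s(-569, -128 - 292) + c/134573 = 334306/(-245/3) + 0/134573 = 334306*(-3/245) + 0*(1/134573) = -143274/35 + 0 = -143274/35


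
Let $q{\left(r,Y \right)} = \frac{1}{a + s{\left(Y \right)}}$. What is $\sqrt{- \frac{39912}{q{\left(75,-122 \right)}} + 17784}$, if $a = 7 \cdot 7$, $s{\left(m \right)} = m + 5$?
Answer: $10 \sqrt{27318} \approx 1652.8$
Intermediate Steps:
$s{\left(m \right)} = 5 + m$
$a = 49$
$q{\left(r,Y \right)} = \frac{1}{54 + Y}$ ($q{\left(r,Y \right)} = \frac{1}{49 + \left(5 + Y\right)} = \frac{1}{54 + Y}$)
$\sqrt{- \frac{39912}{q{\left(75,-122 \right)}} + 17784} = \sqrt{- \frac{39912}{\frac{1}{54 - 122}} + 17784} = \sqrt{- \frac{39912}{\frac{1}{-68}} + 17784} = \sqrt{- \frac{39912}{- \frac{1}{68}} + 17784} = \sqrt{\left(-39912\right) \left(-68\right) + 17784} = \sqrt{2714016 + 17784} = \sqrt{2731800} = 10 \sqrt{27318}$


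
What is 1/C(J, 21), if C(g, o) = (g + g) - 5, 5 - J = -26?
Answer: 1/57 ≈ 0.017544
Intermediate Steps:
J = 31 (J = 5 - 1*(-26) = 5 + 26 = 31)
C(g, o) = -5 + 2*g (C(g, o) = 2*g - 5 = -5 + 2*g)
1/C(J, 21) = 1/(-5 + 2*31) = 1/(-5 + 62) = 1/57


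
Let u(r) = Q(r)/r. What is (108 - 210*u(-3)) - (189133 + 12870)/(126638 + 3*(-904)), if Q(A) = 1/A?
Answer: 30871195/371778 ≈ 83.037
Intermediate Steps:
Q(A) = 1/A
u(r) = r⁻² (u(r) = 1/(r*r) = r⁻²)
(108 - 210*u(-3)) - (189133 + 12870)/(126638 + 3*(-904)) = (108 - 210/(-3)²) - (189133 + 12870)/(126638 + 3*(-904)) = (108 - 210*⅑) - 202003/(126638 - 2712) = (108 - 70/3) - 202003/123926 = 254/3 - 202003/123926 = 30871195/371778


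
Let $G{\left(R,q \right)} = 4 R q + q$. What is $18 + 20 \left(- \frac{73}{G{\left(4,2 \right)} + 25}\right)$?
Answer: $- \frac{398}{59} \approx -6.7458$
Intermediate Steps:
$G{\left(R,q \right)} = q + 4 R q$ ($G{\left(R,q \right)} = 4 R q + q = q + 4 R q$)
$18 + 20 \left(- \frac{73}{G{\left(4,2 \right)} + 25}\right) = 18 + 20 \left(- \frac{73}{2 \left(1 + 4 \cdot 4\right) + 25}\right) = 18 + 20 \left(- \frac{73}{2 \left(1 + 16\right) + 25}\right) = 18 + 20 \left(- \frac{73}{2 \cdot 17 + 25}\right) = 18 + 20 \left(- \frac{73}{34 + 25}\right) = 18 + 20 \left(- \frac{73}{59}\right) = 18 - \frac{1460}{59} = - \frac{398}{59}$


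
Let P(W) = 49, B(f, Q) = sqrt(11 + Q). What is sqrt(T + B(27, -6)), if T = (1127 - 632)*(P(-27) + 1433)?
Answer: sqrt(733590 + sqrt(5)) ≈ 856.50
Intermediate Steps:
T = 733590 (T = (1127 - 632)*(49 + 1433) = 495*1482 = 733590)
sqrt(T + B(27, -6)) = sqrt(733590 + sqrt(11 - 6)) = sqrt(733590 + sqrt(5))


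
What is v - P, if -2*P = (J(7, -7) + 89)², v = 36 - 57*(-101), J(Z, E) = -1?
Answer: 9665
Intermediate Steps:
v = 5793 (v = 36 + 5757 = 5793)
P = -3872 (P = -(-1 + 89)²/2 = -½*88² = -½*7744 = -3872)
v - P = 5793 - 1*(-3872) = 5793 + 3872 = 9665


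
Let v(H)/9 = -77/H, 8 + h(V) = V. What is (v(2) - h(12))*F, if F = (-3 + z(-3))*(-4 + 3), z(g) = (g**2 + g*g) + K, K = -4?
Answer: 7711/2 ≈ 3855.5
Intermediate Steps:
h(V) = -8 + V
v(H) = -693/H (v(H) = 9*(-77/H) = -693/H)
z(g) = -4 + 2*g**2 (z(g) = (g**2 + g*g) - 4 = (g**2 + g**2) - 4 = 2*g**2 - 4 = -4 + 2*g**2)
F = -11 (F = (-3 + (-4 + 2*(-3)**2))*(-4 + 3) = (-3 + (-4 + 2*9))*(-1) = (-3 + (-4 + 18))*(-1) = (-3 + 14)*(-1) = 11*(-1) = -11)
(v(2) - h(12))*F = (-693/2 - (-8 + 12))*(-11) = (-693*1/2 - 1*4)*(-11) = (-693/2 - 4)*(-11) = -701/2*(-11) = 7711/2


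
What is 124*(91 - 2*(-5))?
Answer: 12524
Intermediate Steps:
124*(91 - 2*(-5)) = 124*(91 + 10) = 124*101 = 12524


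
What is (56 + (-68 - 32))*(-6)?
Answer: 264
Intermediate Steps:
(56 + (-68 - 32))*(-6) = (56 - 100)*(-6) = -44*(-6) = 264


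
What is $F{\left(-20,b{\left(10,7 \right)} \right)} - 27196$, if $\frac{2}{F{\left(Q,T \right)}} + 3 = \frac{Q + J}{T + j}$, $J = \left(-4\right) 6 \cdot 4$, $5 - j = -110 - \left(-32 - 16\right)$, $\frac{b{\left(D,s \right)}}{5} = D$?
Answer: $- \frac{12700766}{467} \approx -27197.0$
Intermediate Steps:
$b{\left(D,s \right)} = 5 D$
$j = 67$ ($j = 5 - \left(-110 - \left(-32 - 16\right)\right) = 5 - \left(-110 - -48\right) = 5 - \left(-110 + 48\right) = 5 - -62 = 5 + 62 = 67$)
$J = -96$ ($J = \left(-24\right) 4 = -96$)
$F{\left(Q,T \right)} = \frac{2}{-3 + \frac{-96 + Q}{67 + T}}$ ($F{\left(Q,T \right)} = \frac{2}{-3 + \frac{Q - 96}{T + 67}} = \frac{2}{-3 + \frac{-96 + Q}{67 + T}}$)
$F{\left(-20,b{\left(10,7 \right)} \right)} - 27196 = \frac{2 \left(67 + 5 \cdot 10\right)}{-297 - 20 - 3 \cdot 5 \cdot 10} - 27196 = \frac{2 \left(67 + 50\right)}{-297 - 20 - 150} - 27196 = 2 \frac{1}{-297 - 20 - 150} \cdot 117 - 27196 = 2 \frac{1}{-467} \cdot 117 - 27196 = 2 \left(- \frac{1}{467}\right) 117 - 27196 = - \frac{234}{467} - 27196 = - \frac{12700766}{467}$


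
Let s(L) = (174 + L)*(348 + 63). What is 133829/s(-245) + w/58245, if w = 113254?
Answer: -498889459/188849705 ≈ -2.6417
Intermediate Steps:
s(L) = 71514 + 411*L (s(L) = (174 + L)*411 = 71514 + 411*L)
133829/s(-245) + w/58245 = 133829/(71514 + 411*(-245)) + 113254/58245 = 133829/(71514 - 100695) + 113254*(1/58245) = 133829/(-29181) + 113254/58245 = 133829*(-1/29181) + 113254/58245 = -133829/29181 + 113254/58245 = -498889459/188849705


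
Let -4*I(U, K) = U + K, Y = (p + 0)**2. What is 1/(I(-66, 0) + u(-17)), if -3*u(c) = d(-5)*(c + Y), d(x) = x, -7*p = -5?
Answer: -294/3229 ≈ -0.091050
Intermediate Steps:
p = 5/7 (p = -1/7*(-5) = 5/7 ≈ 0.71429)
Y = 25/49 (Y = (5/7 + 0)**2 = (5/7)**2 = 25/49 ≈ 0.51020)
u(c) = 125/147 + 5*c/3 (u(c) = -(-5)*(c + 25/49)/3 = -(-5)*(25/49 + c)/3 = -(-125/49 - 5*c)/3 = 125/147 + 5*c/3)
I(U, K) = -K/4 - U/4 (I(U, K) = -(U + K)/4 = -(K + U)/4 = -K/4 - U/4)
1/(I(-66, 0) + u(-17)) = 1/((-1/4*0 - 1/4*(-66)) + (125/147 + (5/3)*(-17))) = 1/((0 + 33/2) + (125/147 - 85/3)) = 1/(33/2 - 4040/147) = 1/(-3229/294) = -294/3229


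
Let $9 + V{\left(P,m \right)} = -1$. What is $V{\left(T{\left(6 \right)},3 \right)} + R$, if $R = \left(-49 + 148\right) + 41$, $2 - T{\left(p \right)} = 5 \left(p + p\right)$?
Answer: $130$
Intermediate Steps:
$T{\left(p \right)} = 2 - 10 p$ ($T{\left(p \right)} = 2 - 5 \left(p + p\right) = 2 - 5 \cdot 2 p = 2 - 10 p$)
$V{\left(P,m \right)} = -10$ ($V{\left(P,m \right)} = -9 - 1 = -10$)
$R = 140$ ($R = 99 + 41 = 140$)
$V{\left(T{\left(6 \right)},3 \right)} + R = -10 + 140 = 130$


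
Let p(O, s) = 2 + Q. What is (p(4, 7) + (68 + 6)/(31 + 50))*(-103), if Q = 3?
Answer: -49337/81 ≈ -609.10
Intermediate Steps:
p(O, s) = 5 (p(O, s) = 2 + 3 = 5)
(p(4, 7) + (68 + 6)/(31 + 50))*(-103) = (5 + (68 + 6)/(31 + 50))*(-103) = (5 + 74/81)*(-103) = (479/81)*(-103) = -49337/81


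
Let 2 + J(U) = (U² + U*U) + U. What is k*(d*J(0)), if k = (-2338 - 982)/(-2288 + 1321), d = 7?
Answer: -46480/967 ≈ -48.066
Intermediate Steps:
J(U) = -2 + U + 2*U² (J(U) = -2 + ((U² + U*U) + U) = -2 + ((U² + U²) + U) = -2 + (2*U² + U) = -2 + (U + 2*U²) = -2 + U + 2*U²)
k = 3320/967 (k = -3320/(-967) = -3320*(-1/967) = 3320/967 ≈ 3.4333)
k*(d*J(0)) = 3320*(7*(-2 + 0 + 2*0²))/967 = 3320*(7*(-2 + 0 + 2*0))/967 = 3320*(7*(-2 + 0 + 0))/967 = 3320*(7*(-2))/967 = (3320/967)*(-14) = -46480/967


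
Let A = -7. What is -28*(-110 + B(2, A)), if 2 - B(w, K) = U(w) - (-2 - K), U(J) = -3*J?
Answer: 2716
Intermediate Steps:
B(w, K) = -K + 3*w (B(w, K) = 2 - (-3*w - (-2 - K)) = 2 - (-3*w + (2 + K)) = 2 - (2 + K - 3*w) = 2 + (-2 - K + 3*w) = -K + 3*w)
-28*(-110 + B(2, A)) = -28*(-110 + (-1*(-7) + 3*2)) = -28*(-110 + (7 + 6)) = -28*(-110 + 13) = -28*(-97) = 2716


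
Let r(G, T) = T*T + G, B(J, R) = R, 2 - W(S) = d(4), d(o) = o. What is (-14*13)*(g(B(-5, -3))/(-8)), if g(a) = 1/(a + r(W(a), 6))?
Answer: 91/124 ≈ 0.73387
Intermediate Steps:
W(S) = -2 (W(S) = 2 - 1*4 = 2 - 4 = -2)
r(G, T) = G + T**2 (r(G, T) = T**2 + G = G + T**2)
g(a) = 1/(34 + a) (g(a) = 1/(a + (-2 + 6**2)) = 1/(a + (-2 + 36)) = 1/(a + 34) = 1/(34 + a))
(-14*13)*(g(B(-5, -3))/(-8)) = (-14*13)*(1/((34 - 3)*(-8))) = -182*(-1)/(31*8) = -182*(-1/248) = 91/124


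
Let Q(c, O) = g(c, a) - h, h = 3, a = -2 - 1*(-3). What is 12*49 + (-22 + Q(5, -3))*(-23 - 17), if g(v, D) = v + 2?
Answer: 1308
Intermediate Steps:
a = 1 (a = -2 + 3 = 1)
g(v, D) = 2 + v
Q(c, O) = -1 + c (Q(c, O) = (2 + c) - 1*3 = (2 + c) - 3 = -1 + c)
12*49 + (-22 + Q(5, -3))*(-23 - 17) = 12*49 + (-22 + (-1 + 5))*(-23 - 17) = 588 + (-22 + 4)*(-40) = 588 - 18*(-40) = 588 + 720 = 1308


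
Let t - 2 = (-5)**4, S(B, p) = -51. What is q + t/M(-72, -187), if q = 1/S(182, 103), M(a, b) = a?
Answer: -1187/136 ≈ -8.7279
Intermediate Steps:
t = 627 (t = 2 + (-5)**4 = 2 + 625 = 627)
q = -1/51 (q = 1/(-51) = -1/51 ≈ -0.019608)
q + t/M(-72, -187) = -1/51 + 627/(-72) = -1/51 + 627*(-1/72) = -1/51 - 209/24 = -1187/136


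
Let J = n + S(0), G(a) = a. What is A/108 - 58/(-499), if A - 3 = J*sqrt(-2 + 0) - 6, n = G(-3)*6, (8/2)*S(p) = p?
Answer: 1589/17964 - I*sqrt(2)/6 ≈ 0.088455 - 0.2357*I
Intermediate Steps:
S(p) = p/4
n = -18 (n = -3*6 = -18)
J = -18 (J = -18 + (1/4)*0 = -18 + 0 = -18)
A = -3 - 18*I*sqrt(2) (A = 3 + (-18*sqrt(-2 + 0) - 6) = 3 + (-18*I*sqrt(2) - 6) = 3 + (-6 - 18*I*sqrt(2)) = -3 - 18*I*sqrt(2) ≈ -3.0 - 25.456*I)
A/108 - 58/(-499) = (-3 - 18*I*sqrt(2))/108 - 58/(-499) = (-3 - 18*I*sqrt(2))*(1/108) - 58*(-1/499) = (-1/36 - I*sqrt(2)/6) + 58/499 = 1589/17964 - I*sqrt(2)/6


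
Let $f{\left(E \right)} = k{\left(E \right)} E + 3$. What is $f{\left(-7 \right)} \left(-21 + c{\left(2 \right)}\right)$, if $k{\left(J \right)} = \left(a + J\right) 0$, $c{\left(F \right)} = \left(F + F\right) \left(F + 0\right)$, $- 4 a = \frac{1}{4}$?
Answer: $-39$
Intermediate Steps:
$a = - \frac{1}{16}$ ($a = - \frac{1}{4 \cdot 4} = \left(- \frac{1}{4}\right) \frac{1}{4} = - \frac{1}{16} \approx -0.0625$)
$c{\left(F \right)} = 2 F^{2}$ ($c{\left(F \right)} = 2 F F = 2 F^{2}$)
$k{\left(J \right)} = 0$ ($k{\left(J \right)} = \left(- \frac{1}{16} + J\right) 0 = 0$)
$f{\left(E \right)} = 3$ ($f{\left(E \right)} = 0 E + 3 = 0 + 3 = 3$)
$f{\left(-7 \right)} \left(-21 + c{\left(2 \right)}\right) = 3 \left(-21 + 2 \cdot 2^{2}\right) = 3 \left(-21 + 2 \cdot 4\right) = 3 \left(-21 + 8\right) = 3 \left(-13\right) = -39$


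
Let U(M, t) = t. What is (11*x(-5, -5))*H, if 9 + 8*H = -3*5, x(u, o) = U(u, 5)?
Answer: -165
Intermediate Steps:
x(u, o) = 5
H = -3 (H = -9/8 + (-3*5)/8 = -9/8 + (⅛)*(-15) = -9/8 - 15/8 = -3)
(11*x(-5, -5))*H = (11*5)*(-3) = 55*(-3) = -165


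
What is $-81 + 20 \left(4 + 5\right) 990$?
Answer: $178119$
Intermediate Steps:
$-81 + 20 \left(4 + 5\right) 990 = -81 + 20 \cdot 9 \cdot 990 = -81 + 180 \cdot 990 = -81 + 178200 = 178119$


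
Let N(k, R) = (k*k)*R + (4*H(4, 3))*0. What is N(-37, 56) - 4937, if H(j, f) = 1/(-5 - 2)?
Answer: 71727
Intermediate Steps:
H(j, f) = -1/7 (H(j, f) = 1/(-7) = -1/7)
N(k, R) = R*k**2 (N(k, R) = (k*k)*R + (4*(-1/7))*0 = k**2*R - 4/7*0 = R*k**2 + 0 = R*k**2)
N(-37, 56) - 4937 = 56*(-37)**2 - 4937 = 56*1369 - 4937 = 76664 - 4937 = 71727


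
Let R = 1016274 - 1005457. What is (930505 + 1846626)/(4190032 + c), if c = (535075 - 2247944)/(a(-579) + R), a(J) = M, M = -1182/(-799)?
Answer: 24005423164415/36217121374549 ≈ 0.66282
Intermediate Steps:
R = 10817
M = 1182/799 (M = -1182*(-1/799) = 1182/799 ≈ 1.4793)
a(J) = 1182/799
c = -1368582331/8643965 (c = (535075 - 2247944)/(1182/799 + 10817) = -1712869/8643965/799 = -1712869*799/8643965 = -1368582331/8643965 ≈ -158.33)
(930505 + 1846626)/(4190032 + c) = (930505 + 1846626)/(4190032 - 1368582331/8643965) = 2777131/(36217121374549/8643965) = 2777131*(8643965/36217121374549) = 24005423164415/36217121374549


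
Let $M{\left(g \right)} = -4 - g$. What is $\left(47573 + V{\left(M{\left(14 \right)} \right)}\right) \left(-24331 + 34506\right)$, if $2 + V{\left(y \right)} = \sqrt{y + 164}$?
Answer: $484034925 + 10175 \sqrt{146} \approx 4.8416 \cdot 10^{8}$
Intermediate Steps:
$V{\left(y \right)} = -2 + \sqrt{164 + y}$ ($V{\left(y \right)} = -2 + \sqrt{y + 164} = -2 + \sqrt{164 + y}$)
$\left(47573 + V{\left(M{\left(14 \right)} \right)}\right) \left(-24331 + 34506\right) = \left(47573 - \left(2 - \sqrt{164 - 18}\right)\right) \left(-24331 + 34506\right) = \left(47573 - \left(2 - \sqrt{164 - 18}\right)\right) 10175 = \left(47573 - \left(2 - \sqrt{146}\right)\right) 10175 = \left(47571 + \sqrt{146}\right) 10175 = 484034925 + 10175 \sqrt{146}$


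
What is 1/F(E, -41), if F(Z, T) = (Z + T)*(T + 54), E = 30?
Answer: -1/143 ≈ -0.0069930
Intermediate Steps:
F(Z, T) = (54 + T)*(T + Z) (F(Z, T) = (T + Z)*(54 + T) = (54 + T)*(T + Z))
1/F(E, -41) = 1/((-41)**2 + 54*(-41) + 54*30 - 41*30) = 1/(1681 - 2214 + 1620 - 1230) = 1/(-143) = -1/143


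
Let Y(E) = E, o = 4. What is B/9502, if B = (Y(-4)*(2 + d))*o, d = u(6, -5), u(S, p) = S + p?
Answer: -24/4751 ≈ -0.0050516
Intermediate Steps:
d = 1 (d = 6 - 5 = 1)
B = -48 (B = -4*(2 + 1)*4 = -4*3*4 = -12*4 = -48)
B/9502 = -48/9502 = -48*1/9502 = -24/4751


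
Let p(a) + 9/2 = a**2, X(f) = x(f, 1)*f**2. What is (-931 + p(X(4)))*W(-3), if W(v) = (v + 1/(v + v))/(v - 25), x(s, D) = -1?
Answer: -8607/112 ≈ -76.848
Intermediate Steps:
X(f) = -f**2
p(a) = -9/2 + a**2
W(v) = (v + 1/(2*v))/(-25 + v)
(-931 + p(X(4)))*W(-3) = (-931 + (-9/2 + (-1*4**2)**2))*((1/2 + (-3)**2)/((-3)*(-25 - 3))) = (-931 + (-9/2 + (-1*16)**2))*(-1/3*(1/2 + 9)/(-28)) = (-931 + (-9/2 + (-16)**2))*(-1/3*(-1/28)*19/2) = (-931 + (-9/2 + 256))*(19/168) = (-931 + 503/2)*(19/168) = -1359/2*19/168 = -8607/112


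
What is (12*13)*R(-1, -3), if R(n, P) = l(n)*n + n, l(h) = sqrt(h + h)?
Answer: -156 - 156*I*sqrt(2) ≈ -156.0 - 220.62*I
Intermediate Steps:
l(h) = sqrt(2)*sqrt(h) (l(h) = sqrt(2*h) = sqrt(2)*sqrt(h))
R(n, P) = n + sqrt(2)*n**(3/2) (R(n, P) = (sqrt(2)*sqrt(n))*n + n = sqrt(2)*n**(3/2) + n = n + sqrt(2)*n**(3/2))
(12*13)*R(-1, -3) = (12*13)*(-1 + sqrt(2)*(-1)**(3/2)) = 156*(-1 + sqrt(2)*(-I)) = 156*(-1 - I*sqrt(2)) = -156 - 156*I*sqrt(2)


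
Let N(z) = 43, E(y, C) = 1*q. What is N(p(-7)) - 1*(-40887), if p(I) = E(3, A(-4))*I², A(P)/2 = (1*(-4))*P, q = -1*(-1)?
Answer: 40930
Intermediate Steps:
q = 1
A(P) = -8*P (A(P) = 2*((1*(-4))*P) = 2*(-4*P) = -8*P)
E(y, C) = 1 (E(y, C) = 1*1 = 1)
p(I) = I² (p(I) = 1*I² = I²)
N(p(-7)) - 1*(-40887) = 43 - 1*(-40887) = 43 + 40887 = 40930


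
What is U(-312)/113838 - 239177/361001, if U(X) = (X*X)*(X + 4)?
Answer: -1808457014213/6849271973 ≈ -264.04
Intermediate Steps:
U(X) = X**2*(4 + X)
U(-312)/113838 - 239177/361001 = ((-312)**2*(4 - 312))/113838 - 239177/361001 = (97344*(-308))*(1/113838) - 239177*1/361001 = -29981952*1/113838 - 239177/361001 = -4996992/18973 - 239177/361001 = -1808457014213/6849271973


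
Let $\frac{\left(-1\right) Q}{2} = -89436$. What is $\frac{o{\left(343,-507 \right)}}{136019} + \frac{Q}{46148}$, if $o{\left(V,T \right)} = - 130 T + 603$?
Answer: $\frac{6849858123}{1569251203} \approx 4.3651$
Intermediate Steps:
$o{\left(V,T \right)} = 603 - 130 T$
$Q = 178872$ ($Q = \left(-2\right) \left(-89436\right) = 178872$)
$\frac{o{\left(343,-507 \right)}}{136019} + \frac{Q}{46148} = \frac{603 - -65910}{136019} + \frac{178872}{46148} = \left(603 + 65910\right) \frac{1}{136019} + 178872 \cdot \frac{1}{46148} = 66513 \cdot \frac{1}{136019} + \frac{44718}{11537} = \frac{66513}{136019} + \frac{44718}{11537} = \frac{6849858123}{1569251203}$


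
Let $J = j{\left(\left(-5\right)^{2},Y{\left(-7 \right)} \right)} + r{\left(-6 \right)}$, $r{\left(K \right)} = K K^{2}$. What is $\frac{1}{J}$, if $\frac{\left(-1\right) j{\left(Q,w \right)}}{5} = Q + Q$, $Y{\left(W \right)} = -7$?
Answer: $- \frac{1}{466} \approx -0.0021459$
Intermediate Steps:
$j{\left(Q,w \right)} = - 10 Q$ ($j{\left(Q,w \right)} = - 5 \left(Q + Q\right) = - 5 \cdot 2 Q = - 10 Q$)
$r{\left(K \right)} = K^{3}$
$J = -466$ ($J = - 10 \left(-5\right)^{2} + \left(-6\right)^{3} = \left(-10\right) 25 - 216 = -250 - 216 = -466$)
$\frac{1}{J} = \frac{1}{-466} = - \frac{1}{466}$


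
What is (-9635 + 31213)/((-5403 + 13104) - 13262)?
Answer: -21578/5561 ≈ -3.8802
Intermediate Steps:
(-9635 + 31213)/((-5403 + 13104) - 13262) = 21578/(7701 - 13262) = 21578/(-5561) = 21578*(-1/5561) = -21578/5561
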